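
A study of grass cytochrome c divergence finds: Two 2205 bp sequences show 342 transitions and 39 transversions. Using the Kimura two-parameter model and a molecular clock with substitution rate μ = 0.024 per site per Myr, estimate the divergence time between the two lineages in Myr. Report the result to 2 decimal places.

P = 342/2205 ≈ 0.155102 and Q = 39/2205 ≈ 0.017687.
Under the Kimura two-parameter model, d = −½ ln(1 − 2P − Q) − ¼ ln(1 − 2Q).
1 − 2P − Q = 0.672109, giving −½ ln(0.672109) = 0.198667.
1 − 2Q = 0.964626, giving −¼ ln(0.964626) = 0.009004.
d = 0.198667 + 0.009004 = 0.207671.
Under a molecular clock d = 2μt, so t = d/(2μ) = 0.207671 / (2 × 0.024) = 4.33 Myr.

4.33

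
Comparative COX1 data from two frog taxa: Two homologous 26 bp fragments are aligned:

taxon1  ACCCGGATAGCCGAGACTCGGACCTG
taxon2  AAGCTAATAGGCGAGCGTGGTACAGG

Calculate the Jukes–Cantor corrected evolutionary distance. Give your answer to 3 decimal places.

0.623

The sequences differ at 11 of 26 sites, so p = 11/26 ≈ 0.423077.
d = −(3/4) ln(1 − 4p/3) = −0.75 ln(1 − 0.564103) = −0.75 ln(0.435897)
  = −0.75 × (-0.830349) = 0.622762 substitutions/site.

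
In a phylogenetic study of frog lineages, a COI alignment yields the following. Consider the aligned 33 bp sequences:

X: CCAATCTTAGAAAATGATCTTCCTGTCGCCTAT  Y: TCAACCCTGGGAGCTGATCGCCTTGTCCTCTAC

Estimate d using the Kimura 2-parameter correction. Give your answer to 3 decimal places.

0.647

Of 33 sites, 10 differences are transitions and 3 are transversions, so P = 10/33 ≈ 0.30303 and Q = 3/33 ≈ 0.090909.
Under the Kimura two-parameter model, d = −½ ln(1 − 2P − Q) − ¼ ln(1 − 2Q).
1 − 2P − Q = 0.303031, giving −½ ln(0.303031) = 0.596960.
1 − 2Q = 0.818182, giving −¼ ln(0.818182) = 0.050168.
d = 0.596960 + 0.050168 = 0.647128.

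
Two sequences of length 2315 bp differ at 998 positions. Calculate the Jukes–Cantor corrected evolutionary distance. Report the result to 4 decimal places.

0.6414

p = 998/2315 ≈ 0.431102.
d = −(3/4) ln(1 − 4p/3) = −0.75 ln(1 − 0.574803) = −0.75 ln(0.425197)
  = −0.75 × (-0.855203) = 0.641402 substitutions/site.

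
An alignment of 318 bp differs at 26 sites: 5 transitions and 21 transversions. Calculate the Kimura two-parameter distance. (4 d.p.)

0.0867

P = 5/318 ≈ 0.015723 and Q = 21/318 ≈ 0.066038.
Under the Kimura two-parameter model, d = −½ ln(1 − 2P − Q) − ¼ ln(1 − 2Q).
1 − 2P − Q = 0.902516, giving −½ ln(0.902516) = 0.051284.
1 − 2Q = 0.867924, giving −¼ ln(0.867924) = 0.035413.
d = 0.051284 + 0.035413 = 0.086697.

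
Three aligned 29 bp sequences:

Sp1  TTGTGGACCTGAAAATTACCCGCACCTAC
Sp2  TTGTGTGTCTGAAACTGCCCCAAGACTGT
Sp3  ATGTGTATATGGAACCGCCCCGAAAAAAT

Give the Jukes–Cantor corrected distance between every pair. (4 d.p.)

Sp1–Sp2: 12/29 sites differ → p ≈ 0.413793, d = −0.75 ln(1 − 0.551724) = 0.601760 ≈ 0.6018.
Sp1–Sp3: 14/29 sites differ → p ≈ 0.482759, d = −0.75 ln(1 − 0.643679) = 0.773942 ≈ 0.7739.
Sp2–Sp3: 10/29 sites differ → p ≈ 0.344828, d = −0.75 ln(1 − 0.459771) = 0.461822 ≈ 0.4618.

d(Sp1,Sp2) = 0.6018, d(Sp1,Sp3) = 0.7739, d(Sp2,Sp3) = 0.4618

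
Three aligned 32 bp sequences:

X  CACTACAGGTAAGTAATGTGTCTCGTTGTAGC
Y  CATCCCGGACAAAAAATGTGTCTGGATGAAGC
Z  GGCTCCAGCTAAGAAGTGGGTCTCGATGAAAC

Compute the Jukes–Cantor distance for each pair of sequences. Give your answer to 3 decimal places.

X–Y: 11/32 sites differ → p = 0.34375, d = −0.75 ln(1 − 0.458333) = 0.459828 ≈ 0.460.
X–Z: 10/32 sites differ → p = 0.3125, d = −0.75 ln(1 − 0.416667) = 0.404248 ≈ 0.404.
Y–Z: 12/32 sites differ → p = 0.375, d = −0.75 ln(1 − 0.5) = 0.519860 ≈ 0.520.

d(X,Y) = 0.460, d(X,Z) = 0.404, d(Y,Z) = 0.520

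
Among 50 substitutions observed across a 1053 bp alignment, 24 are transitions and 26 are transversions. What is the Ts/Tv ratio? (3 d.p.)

0.923

R = 24/26 = 0.923076… ≈ 0.923 (to 3 d.p.).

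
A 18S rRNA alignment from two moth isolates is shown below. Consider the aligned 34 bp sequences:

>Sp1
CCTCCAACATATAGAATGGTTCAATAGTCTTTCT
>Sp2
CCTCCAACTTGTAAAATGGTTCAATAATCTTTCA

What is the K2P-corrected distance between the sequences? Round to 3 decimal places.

Of 34 sites, 3 differences are transitions and 2 are transversions, so P = 3/34 ≈ 0.088235 and Q = 2/34 ≈ 0.058824.
Under the Kimura two-parameter model, d = −½ ln(1 − 2P − Q) − ¼ ln(1 − 2Q).
1 − 2P − Q = 0.764706, giving −½ ln(0.764706) = 0.134132.
1 − 2Q = 0.882352, giving −¼ ln(0.882352) = 0.031291.
d = 0.134132 + 0.031291 = 0.165423.

0.165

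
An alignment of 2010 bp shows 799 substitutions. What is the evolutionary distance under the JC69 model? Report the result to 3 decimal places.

0.566

p = 799/2010 ≈ 0.397512.
d = −(3/4) ln(1 − 4p/3) = −0.75 ln(1 − 0.530016) = −0.75 ln(0.469984)
  = −0.75 × (-0.755057) = 0.566293 substitutions/site.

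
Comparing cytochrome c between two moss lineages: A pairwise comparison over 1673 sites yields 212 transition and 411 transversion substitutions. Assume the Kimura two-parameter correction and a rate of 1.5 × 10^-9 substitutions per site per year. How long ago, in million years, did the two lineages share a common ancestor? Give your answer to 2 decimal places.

171.56

P = 212/1673 ≈ 0.126718 and Q = 411/1673 ≈ 0.245666.
Under the Kimura two-parameter model, d = −½ ln(1 − 2P − Q) − ¼ ln(1 − 2Q).
1 − 2P − Q = 0.500898, giving −½ ln(0.500898) = 0.345676.
1 − 2Q = 0.508668, giving −¼ ln(0.508668) = 0.168990.
d = 0.345676 + 0.168990 = 0.514666.
Under a molecular clock d = 2μt, so t = d/(2μ) = 0.514666 / (2 × 1.5 × 10^-9) = 171.56 million years.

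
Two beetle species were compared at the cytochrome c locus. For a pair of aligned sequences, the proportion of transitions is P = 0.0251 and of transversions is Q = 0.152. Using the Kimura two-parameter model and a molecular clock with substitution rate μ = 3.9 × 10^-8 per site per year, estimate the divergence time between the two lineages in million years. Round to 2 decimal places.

2.61

Under the Kimura two-parameter model, d = −½ ln(1 − 2P − Q) − ¼ ln(1 − 2Q).
1 − 2P − Q = 0.7978, giving −½ ln(0.7978) = 0.112949.
1 − 2Q = 0.696, giving −¼ ln(0.696) = 0.090601.
d = 0.112949 + 0.090601 = 0.203550.
Under a molecular clock d = 2μt, so t = d/(2μ) = 0.203550 / (2 × 3.9 × 10^-8) = 2.61 million years.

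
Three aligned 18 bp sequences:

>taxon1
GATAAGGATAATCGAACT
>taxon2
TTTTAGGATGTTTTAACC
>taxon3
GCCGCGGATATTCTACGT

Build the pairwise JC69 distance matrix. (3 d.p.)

d(taxon1,taxon2) = 0.673, d(taxon1,taxon3) = 0.673, d(taxon2,taxon3) = 1.012

taxon1–taxon2: 8/18 sites differ → p ≈ 0.444444, d = −0.75 ln(1 − 0.592592) = 0.673455 ≈ 0.673.
taxon1–taxon3: 8/18 sites differ → p ≈ 0.444444, d = −0.75 ln(1 − 0.592592) = 0.673455 ≈ 0.673.
taxon2–taxon3: 10/18 sites differ → p ≈ 0.555556, d = −0.75 ln(1 − 0.740741) = 1.012446 ≈ 1.012.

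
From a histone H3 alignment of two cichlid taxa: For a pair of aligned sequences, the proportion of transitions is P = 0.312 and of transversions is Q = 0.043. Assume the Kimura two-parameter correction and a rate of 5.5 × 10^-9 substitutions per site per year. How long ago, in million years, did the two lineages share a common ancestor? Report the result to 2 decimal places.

Under the Kimura two-parameter model, d = −½ ln(1 − 2P − Q) − ¼ ln(1 − 2Q).
1 − 2P − Q = 0.333, giving −½ ln(0.333) = 0.549806.
1 − 2Q = 0.914, giving −¼ ln(0.914) = 0.022481.
d = 0.549806 + 0.022481 = 0.572287.
Under a molecular clock d = 2μt, so t = d/(2μ) = 0.572287 / (2 × 5.5 × 10^-9) = 52.03 million years.

52.03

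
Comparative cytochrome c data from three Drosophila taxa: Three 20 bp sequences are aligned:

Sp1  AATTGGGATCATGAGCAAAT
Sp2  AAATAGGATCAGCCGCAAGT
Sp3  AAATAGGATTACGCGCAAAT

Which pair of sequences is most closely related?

Sp1–Sp2: 6/20 differ, p = 0.300, d = 0.383.
Sp1–Sp3: 5/20 differ, p = 0.250, d = 0.304.
Sp2–Sp3: 4/20 differ, p = 0.200, d = 0.233.
The smallest distance is between Sp2 and Sp3.

Sp2 and Sp3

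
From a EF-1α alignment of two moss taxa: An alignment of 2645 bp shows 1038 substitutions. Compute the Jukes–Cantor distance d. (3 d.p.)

0.556

p = 1038/2645 ≈ 0.392439.
d = −(3/4) ln(1 − 4p/3) = −0.75 ln(1 − 0.523252) = −0.75 ln(0.476748)
  = −0.75 × (-0.740767) = 0.555575 substitutions/site.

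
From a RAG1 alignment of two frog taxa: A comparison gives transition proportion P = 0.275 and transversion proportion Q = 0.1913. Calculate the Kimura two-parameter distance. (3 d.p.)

0.797

Under the Kimura two-parameter model, d = −½ ln(1 − 2P − Q) − ¼ ln(1 − 2Q).
1 − 2P − Q = 0.2587, giving −½ ln(0.2587) = 0.676043.
1 − 2Q = 0.6174, giving −¼ ln(0.6174) = 0.120560.
d = 0.676043 + 0.120560 = 0.796603.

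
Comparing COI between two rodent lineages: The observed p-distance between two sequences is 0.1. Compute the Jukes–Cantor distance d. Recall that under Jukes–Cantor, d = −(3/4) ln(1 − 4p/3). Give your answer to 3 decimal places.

d = −(3/4) ln(1 − 4p/3) = −0.75 ln(1 − 0.133333) = −0.75 ln(0.866667)
  = −0.75 × (-0.143100) = 0.107325 substitutions/site.

0.107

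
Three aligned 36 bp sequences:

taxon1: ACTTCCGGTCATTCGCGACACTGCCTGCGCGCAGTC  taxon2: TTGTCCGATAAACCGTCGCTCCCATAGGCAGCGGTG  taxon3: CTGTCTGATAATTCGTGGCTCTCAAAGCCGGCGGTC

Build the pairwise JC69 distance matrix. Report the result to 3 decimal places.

taxon1–taxon2: 21/36 sites differ → p ≈ 0.583333, d = −0.75 ln(1 − 0.777777) = 1.128055 ≈ 1.128.
taxon1–taxon3: 16/36 sites differ → p ≈ 0.444444, d = −0.75 ln(1 − 0.592592) = 0.673455 ≈ 0.673.
taxon2–taxon3: 10/36 sites differ → p ≈ 0.277778, d = −0.75 ln(1 − 0.370371) = 0.346968 ≈ 0.347.

d(taxon1,taxon2) = 1.128, d(taxon1,taxon3) = 0.673, d(taxon2,taxon3) = 0.347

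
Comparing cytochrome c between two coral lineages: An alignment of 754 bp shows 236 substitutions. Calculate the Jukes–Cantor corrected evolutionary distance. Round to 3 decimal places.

0.405

p = 236/754 ≈ 0.312997.
d = −(3/4) ln(1 − 4p/3) = −0.75 ln(1 − 0.417329) = −0.75 ln(0.582671)
  = −0.75 × (-0.540133) = 0.405100 substitutions/site.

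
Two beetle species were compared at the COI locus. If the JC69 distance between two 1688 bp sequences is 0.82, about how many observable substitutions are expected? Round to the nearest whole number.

842

Invert JC69: p = (3/4)(1 − e^(−4d/3)) = 0.75 × (1 − e^(-1.093333)) = 0.75 × (1 − 0.335098) = 0.498677.
Expected differing sites = pL ≈ 0.498677 × 1688 = 841.766776 ≈ 842.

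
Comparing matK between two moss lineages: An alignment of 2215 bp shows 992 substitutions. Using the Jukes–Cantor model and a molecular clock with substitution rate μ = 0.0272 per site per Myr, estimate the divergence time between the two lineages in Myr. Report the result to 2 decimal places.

p = 992/2215 ≈ 0.447856.
d = −(3/4) ln(1 − 4p/3) = −0.75 ln(1 − 0.597141) = −0.75 ln(0.402859)
  = −0.75 × (-0.909169) = 0.681877 substitutions/site.
Under a molecular clock d = 2μt, so t = d/(2μ) = 0.681877 / (2 × 0.0272) = 12.53 Myr.

12.53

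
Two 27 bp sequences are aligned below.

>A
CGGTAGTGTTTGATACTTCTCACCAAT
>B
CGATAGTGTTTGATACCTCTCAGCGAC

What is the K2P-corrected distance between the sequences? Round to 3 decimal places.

0.222

Of 27 sites, 4 differences are transitions and 1 are transversions, so P = 4/27 ≈ 0.148148 and Q = 1/27 ≈ 0.037037.
Under the Kimura two-parameter model, d = −½ ln(1 − 2P − Q) − ¼ ln(1 − 2Q).
1 − 2P − Q = 0.666667, giving −½ ln(0.666667) = 0.202732.
1 − 2Q = 0.925926, giving −¼ ln(0.925926) = 0.019240.
d = 0.202732 + 0.019240 = 0.221972.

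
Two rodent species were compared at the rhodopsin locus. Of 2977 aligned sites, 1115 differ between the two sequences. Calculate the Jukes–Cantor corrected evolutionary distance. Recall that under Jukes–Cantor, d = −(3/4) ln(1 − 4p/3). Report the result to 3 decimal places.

p = 1115/2977 ≈ 0.374538.
d = −(3/4) ln(1 − 4p/3) = −0.75 ln(1 − 0.499384) = −0.75 ln(0.500616)
  = −0.75 × (-0.691916) = 0.518937 substitutions/site.

0.519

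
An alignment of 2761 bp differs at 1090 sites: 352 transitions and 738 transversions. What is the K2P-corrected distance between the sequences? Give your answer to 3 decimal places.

P = 352/2761 ≈ 0.12749 and Q = 738/2761 ≈ 0.267294.
Under the Kimura two-parameter model, d = −½ ln(1 − 2P − Q) − ¼ ln(1 − 2Q).
1 − 2P − Q = 0.477726, giving −½ ln(0.477726) = 0.369359.
1 − 2Q = 0.465412, giving −¼ ln(0.465412) = 0.191208.
d = 0.369359 + 0.191208 = 0.560567.

0.561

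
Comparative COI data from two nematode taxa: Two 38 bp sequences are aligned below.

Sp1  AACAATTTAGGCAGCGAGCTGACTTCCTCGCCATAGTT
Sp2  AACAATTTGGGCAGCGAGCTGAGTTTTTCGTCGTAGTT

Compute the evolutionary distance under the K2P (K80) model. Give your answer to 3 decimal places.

Of 38 sites, 5 differences are transitions and 1 are transversions, so P = 5/38 ≈ 0.131579 and Q = 1/38 ≈ 0.026316.
Under the Kimura two-parameter model, d = −½ ln(1 − 2P − Q) − ¼ ln(1 − 2Q).
1 − 2P − Q = 0.710526, giving −½ ln(0.710526) = 0.170875.
1 − 2Q = 0.947368, giving −¼ ln(0.947368) = 0.013517.
d = 0.170875 + 0.013517 = 0.184392.

0.184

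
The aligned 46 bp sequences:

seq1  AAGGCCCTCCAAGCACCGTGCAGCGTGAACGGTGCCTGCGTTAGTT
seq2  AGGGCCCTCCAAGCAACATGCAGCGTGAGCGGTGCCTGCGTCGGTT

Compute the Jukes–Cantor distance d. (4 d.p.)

0.1433

The sequences differ at 6 of 46 sites (2, 16, 18, 29, 42, 43), so p = 6/46 ≈ 0.130435.
d = −(3/4) ln(1 − 4p/3) = −0.75 ln(1 − 0.173913) = −0.75 ln(0.826087)
  = −0.75 × (-0.191055) = 0.143291 substitutions/site.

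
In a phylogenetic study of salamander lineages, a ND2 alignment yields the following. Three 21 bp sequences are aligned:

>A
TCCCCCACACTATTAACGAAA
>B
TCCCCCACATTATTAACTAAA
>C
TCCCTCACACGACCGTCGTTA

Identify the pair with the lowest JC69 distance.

A and B

A–B: 2/21 differ, p = 0.095, d = 0.102.
A–C: 8/21 differ, p = 0.381, d = 0.532.
B–C: 10/21 differ, p = 0.476, d = 0.756.
The smallest distance is between A and B.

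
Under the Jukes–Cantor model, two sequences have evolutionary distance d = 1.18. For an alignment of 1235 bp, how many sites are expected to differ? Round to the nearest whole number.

734

Invert JC69: p = (3/4)(1 − e^(−4d/3)) = 0.75 × (1 − e^(-1.573333)) = 0.75 × (1 − 0.207353) = 0.594485.
Expected differing sites = pL ≈ 0.594485 × 1235 = 734.188975 ≈ 734.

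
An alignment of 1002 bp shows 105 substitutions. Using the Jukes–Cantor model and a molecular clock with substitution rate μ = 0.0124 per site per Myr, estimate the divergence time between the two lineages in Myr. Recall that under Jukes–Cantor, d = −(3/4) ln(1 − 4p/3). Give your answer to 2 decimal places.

4.55

p = 105/1002 ≈ 0.10479.
d = −(3/4) ln(1 − 4p/3) = −0.75 ln(1 − 0.13972) = −0.75 ln(0.86028)
  = −0.75 × (-0.150497) = 0.112873 substitutions/site.
Under a molecular clock d = 2μt, so t = d/(2μ) = 0.112873 / (2 × 0.0124) = 4.55 Myr.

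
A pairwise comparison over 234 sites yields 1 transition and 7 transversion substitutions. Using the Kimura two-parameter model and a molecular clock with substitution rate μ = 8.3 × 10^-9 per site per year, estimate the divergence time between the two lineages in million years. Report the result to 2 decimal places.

P = 1/234 ≈ 0.004274 and Q = 7/234 ≈ 0.029915.
Under the Kimura two-parameter model, d = −½ ln(1 − 2P − Q) − ¼ ln(1 − 2Q).
1 − 2P − Q = 0.961537, giving −½ ln(0.961537) = 0.019611.
1 − 2Q = 0.94017, giving −¼ ln(0.94017) = 0.015424.
d = 0.019611 + 0.015424 = 0.035035.
Under a molecular clock d = 2μt, so t = d/(2μ) = 0.035035 / (2 × 8.3 × 10^-9) = 2.11 million years.

2.11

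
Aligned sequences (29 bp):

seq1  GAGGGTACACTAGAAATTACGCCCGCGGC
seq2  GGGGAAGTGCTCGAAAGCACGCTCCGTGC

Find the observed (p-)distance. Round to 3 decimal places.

0.448

The sequences differ at 13 of 29 positions.
p = 13/29 = 0.448275… ≈ 0.448 (to 3 d.p.).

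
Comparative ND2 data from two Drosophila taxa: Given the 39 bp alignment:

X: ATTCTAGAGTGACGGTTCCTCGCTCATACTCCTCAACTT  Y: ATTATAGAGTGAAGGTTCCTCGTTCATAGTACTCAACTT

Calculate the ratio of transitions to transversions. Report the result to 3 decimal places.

Transitions are A↔G and C↔T; transversions are all other mismatches.
Transitions: 1. Transversions: 4.
R = 1/4 = 0.250.

0.250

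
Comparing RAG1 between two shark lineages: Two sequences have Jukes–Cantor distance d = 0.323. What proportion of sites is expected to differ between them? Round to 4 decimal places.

0.2624

p = (3/4)(1 − e^(−4d/3)) = 0.75 × (1 − e^(-0.430667)) = 0.75 × (1 − 0.650075) = 0.262444.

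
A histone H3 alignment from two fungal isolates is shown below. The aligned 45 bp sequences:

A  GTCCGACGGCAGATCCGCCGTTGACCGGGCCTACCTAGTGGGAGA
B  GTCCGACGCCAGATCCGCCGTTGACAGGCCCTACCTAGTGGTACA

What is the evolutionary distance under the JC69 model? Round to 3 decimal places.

0.120

The sequences differ at 5 of 45 sites (9, 26, 29, 42, 44), so p = 5/45 ≈ 0.111111.
d = −(3/4) ln(1 − 4p/3) = −0.75 ln(1 − 0.148148) = −0.75 ln(0.851852)
  = −0.75 × (-0.160342) = 0.120257 substitutions/site.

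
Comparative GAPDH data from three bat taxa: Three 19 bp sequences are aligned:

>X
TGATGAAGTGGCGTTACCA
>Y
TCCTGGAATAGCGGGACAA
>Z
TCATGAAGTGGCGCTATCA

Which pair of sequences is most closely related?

X–Y: 8/19 differ, p = 0.421, d = 0.618.
X–Z: 3/19 differ, p = 0.158, d = 0.177.
Y–Z: 8/19 differ, p = 0.421, d = 0.618.
The smallest distance is between X and Z.

X and Z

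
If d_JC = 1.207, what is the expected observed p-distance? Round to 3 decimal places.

0.600

p = (3/4)(1 − e^(−4d/3)) = 0.75 × (1 − e^(-1.609333)) = 0.75 × (1 − 0.200021) = 0.599984.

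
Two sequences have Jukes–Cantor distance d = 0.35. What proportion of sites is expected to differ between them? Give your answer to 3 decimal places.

0.280

p = (3/4)(1 − e^(−4d/3)) = 0.75 × (1 − e^(-0.466667)) = 0.75 × (1 − 0.627089) = 0.279683.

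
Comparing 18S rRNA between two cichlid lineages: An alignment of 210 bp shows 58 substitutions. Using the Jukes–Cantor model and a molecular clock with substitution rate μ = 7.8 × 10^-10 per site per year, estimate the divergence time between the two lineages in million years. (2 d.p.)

p = 58/210 ≈ 0.27619.
d = −(3/4) ln(1 − 4p/3) = −0.75 ln(1 − 0.368253) = −0.75 ln(0.631747)
  = −0.75 × (-0.459266) = 0.344450 substitutions/site.
Under a molecular clock d = 2μt, so t = d/(2μ) = 0.344450 / (2 × 7.8 × 10^-10) = 220.80 million years.

220.80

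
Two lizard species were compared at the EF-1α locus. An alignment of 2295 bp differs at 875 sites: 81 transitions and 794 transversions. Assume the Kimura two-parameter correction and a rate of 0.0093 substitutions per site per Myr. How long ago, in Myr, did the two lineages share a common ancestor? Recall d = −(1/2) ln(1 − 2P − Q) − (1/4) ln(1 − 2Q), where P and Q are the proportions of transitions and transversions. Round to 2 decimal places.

30.31

P = 81/2295 ≈ 0.035294 and Q = 794/2295 ≈ 0.345969.
Under the Kimura two-parameter model, d = −½ ln(1 − 2P − Q) − ¼ ln(1 − 2Q).
1 − 2P − Q = 0.583443, giving −½ ln(0.583443) = 0.269404.
1 − 2Q = 0.308062, giving −¼ ln(0.308062) = 0.294364.
d = 0.269404 + 0.294364 = 0.563768.
Under a molecular clock d = 2μt, so t = d/(2μ) = 0.563768 / (2 × 0.0093) = 30.31 Myr.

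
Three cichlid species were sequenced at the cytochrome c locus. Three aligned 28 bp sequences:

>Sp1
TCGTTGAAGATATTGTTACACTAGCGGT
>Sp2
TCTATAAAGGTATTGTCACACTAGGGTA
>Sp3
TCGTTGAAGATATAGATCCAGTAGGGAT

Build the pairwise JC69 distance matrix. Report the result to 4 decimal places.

Sp1–Sp2: 8/28 sites differ → p ≈ 0.285714, d = −0.75 ln(1 − 0.380952) = 0.359679 ≈ 0.3597.
Sp1–Sp3: 6/28 sites differ → p ≈ 0.214286, d = −0.75 ln(1 − 0.285715) = 0.252355 ≈ 0.2524.
Sp2–Sp3: 11/28 sites differ → p ≈ 0.392857, d = −0.75 ln(1 − 0.523809) = 0.556452 ≈ 0.5565.

d(Sp1,Sp2) = 0.3597, d(Sp1,Sp3) = 0.2524, d(Sp2,Sp3) = 0.5565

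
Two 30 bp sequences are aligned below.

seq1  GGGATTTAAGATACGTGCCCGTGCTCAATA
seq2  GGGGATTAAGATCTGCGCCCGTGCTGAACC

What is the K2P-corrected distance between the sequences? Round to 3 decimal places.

0.333

Of 30 sites, 4 differences are transitions and 4 are transversions, so P = 4/30 ≈ 0.133333 and Q = 4/30 ≈ 0.133333.
Under the Kimura two-parameter model, d = −½ ln(1 − 2P − Q) − ¼ ln(1 − 2Q).
1 − 2P − Q = 0.600001, giving −½ ln(0.600001) = 0.255412.
1 − 2Q = 0.733334, giving −¼ ln(0.733334) = 0.077539.
d = 0.255412 + 0.077539 = 0.332951.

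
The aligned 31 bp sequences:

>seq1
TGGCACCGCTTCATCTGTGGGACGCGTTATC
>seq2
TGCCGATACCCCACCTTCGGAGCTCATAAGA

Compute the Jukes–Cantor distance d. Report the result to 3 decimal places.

0.985

The sequences differ at 17 of 31 sites, so p = 17/31 ≈ 0.548387.
d = −(3/4) ln(1 − 4p/3) = −0.75 ln(1 − 0.731183) = −0.75 ln(0.268817)
  = −0.75 × (-1.313724) = 0.985293 substitutions/site.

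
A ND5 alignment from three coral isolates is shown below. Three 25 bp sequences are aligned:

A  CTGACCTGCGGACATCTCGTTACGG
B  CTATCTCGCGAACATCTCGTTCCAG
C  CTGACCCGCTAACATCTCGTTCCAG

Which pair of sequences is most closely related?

B and C

A–B: 7/25 differ, p = 0.280, d = 0.351.
A–C: 5/25 differ, p = 0.200, d = 0.233.
B–C: 4/25 differ, p = 0.160, d = 0.180.
The smallest distance is between B and C.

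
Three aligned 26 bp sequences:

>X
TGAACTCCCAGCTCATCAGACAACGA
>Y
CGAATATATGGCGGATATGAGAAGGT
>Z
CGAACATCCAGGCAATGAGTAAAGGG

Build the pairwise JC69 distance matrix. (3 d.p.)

X–Y: 14/26 sites differ → p ≈ 0.538462, d = −0.75 ln(1 − 0.717949) = 0.949251 ≈ 0.949.
X–Z: 11/26 sites differ → p ≈ 0.423077, d = −0.75 ln(1 − 0.564103) = 0.622762 ≈ 0.623.
Y–Z: 12/26 sites differ → p ≈ 0.461538, d = −0.75 ln(1 − 0.615384) = 0.716632 ≈ 0.717.

d(X,Y) = 0.949, d(X,Z) = 0.623, d(Y,Z) = 0.717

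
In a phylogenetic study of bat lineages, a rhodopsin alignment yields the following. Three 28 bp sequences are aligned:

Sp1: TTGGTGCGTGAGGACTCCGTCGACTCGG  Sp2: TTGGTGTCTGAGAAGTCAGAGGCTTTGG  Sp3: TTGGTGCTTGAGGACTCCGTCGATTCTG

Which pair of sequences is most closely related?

Sp1–Sp2: 10/28 differ, p = 0.357, d = 0.485.
Sp1–Sp3: 3/28 differ, p = 0.107, d = 0.116.
Sp2–Sp3: 10/28 differ, p = 0.357, d = 0.485.
The smallest distance is between Sp1 and Sp3.

Sp1 and Sp3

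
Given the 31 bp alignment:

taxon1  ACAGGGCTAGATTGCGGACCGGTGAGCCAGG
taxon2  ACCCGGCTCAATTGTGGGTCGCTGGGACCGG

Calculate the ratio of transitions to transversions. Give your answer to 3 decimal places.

Transitions are A↔G and C↔T; transversions are all other mismatches.
Transitions: 5. Transversions: 6.
R = 5/6 = 0.833333… ≈ 0.833 (to 3 d.p.).

0.833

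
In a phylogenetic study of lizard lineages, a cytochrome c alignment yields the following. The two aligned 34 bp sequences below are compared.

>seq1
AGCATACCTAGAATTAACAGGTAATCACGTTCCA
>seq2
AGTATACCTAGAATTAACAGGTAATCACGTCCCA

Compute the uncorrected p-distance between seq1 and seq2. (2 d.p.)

0.06

The sequences differ at 2 of 34 positions (sites 3, 31).
p = 2/34 = 0.058823… ≈ 0.06 (to 2 d.p.).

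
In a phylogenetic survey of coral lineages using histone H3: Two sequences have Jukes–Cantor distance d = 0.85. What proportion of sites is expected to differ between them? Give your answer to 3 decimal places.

p = (3/4)(1 − e^(−4d/3)) = 0.75 × (1 − e^(-1.133333)) = 0.75 × (1 − 0.321958) = 0.508532.

0.509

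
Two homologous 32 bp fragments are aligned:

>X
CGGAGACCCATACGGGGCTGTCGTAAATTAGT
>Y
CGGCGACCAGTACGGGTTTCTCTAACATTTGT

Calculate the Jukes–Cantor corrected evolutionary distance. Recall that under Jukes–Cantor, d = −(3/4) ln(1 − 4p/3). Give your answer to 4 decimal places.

The sequences differ at 10 of 32 sites (4, 9, 10, 17, 18, 20, 23, 24, 26, 30), so p = 10/32 = 0.3125.
d = −(3/4) ln(1 − 4p/3) = −0.75 ln(1 − 0.416667) = −0.75 ln(0.583333)
  = −0.75 × (-0.538997) = 0.404248 substitutions/site.

0.4042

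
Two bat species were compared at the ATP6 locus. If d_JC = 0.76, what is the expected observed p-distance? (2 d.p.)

0.48

p = (3/4)(1 − e^(−4d/3)) = 0.75 × (1 − e^(-1.013333)) = 0.75 × (1 − 0.363007) = 0.477745.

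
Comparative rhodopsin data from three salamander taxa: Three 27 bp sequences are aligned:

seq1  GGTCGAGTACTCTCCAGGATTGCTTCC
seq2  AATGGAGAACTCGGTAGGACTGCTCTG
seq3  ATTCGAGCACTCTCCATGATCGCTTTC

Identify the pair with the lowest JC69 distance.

seq1–seq2: 11/27 differ, p = 0.407, d = 0.588.
seq1–seq3: 6/27 differ, p = 0.222, d = 0.264.
seq2–seq3: 11/27 differ, p = 0.407, d = 0.588.
The smallest distance is between seq1 and seq3.

seq1 and seq3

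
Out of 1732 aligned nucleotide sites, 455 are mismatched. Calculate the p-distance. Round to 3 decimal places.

0.263

p = 455/1732 = 0.262702… ≈ 0.263 (to 3 d.p.).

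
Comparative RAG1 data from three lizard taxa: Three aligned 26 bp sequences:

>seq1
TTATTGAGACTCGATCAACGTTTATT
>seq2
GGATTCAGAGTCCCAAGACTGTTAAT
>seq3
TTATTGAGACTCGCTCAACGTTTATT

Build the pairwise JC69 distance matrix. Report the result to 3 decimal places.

d(seq1,seq2) = 0.717, d(seq1,seq3) = 0.039, d(seq2,seq3) = 0.623

seq1–seq2: 12/26 sites differ → p ≈ 0.461538, d = −0.75 ln(1 − 0.615384) = 0.716632 ≈ 0.717.
seq1–seq3: 1/26 sites differ → p ≈ 0.038462, d = −0.75 ln(1 − 0.051283) = 0.039484 ≈ 0.039.
seq2–seq3: 11/26 sites differ → p ≈ 0.423077, d = −0.75 ln(1 − 0.564103) = 0.622762 ≈ 0.623.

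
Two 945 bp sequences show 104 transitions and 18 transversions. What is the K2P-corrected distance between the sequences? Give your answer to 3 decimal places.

0.146

P = 104/945 ≈ 0.110053 and Q = 18/945 ≈ 0.019048.
Under the Kimura two-parameter model, d = −½ ln(1 − 2P − Q) − ¼ ln(1 − 2Q).
1 − 2P − Q = 0.760846, giving −½ ln(0.760846) = 0.136662.
1 − 2Q = 0.961904, giving −¼ ln(0.961904) = 0.009710.
d = 0.136662 + 0.009710 = 0.146372.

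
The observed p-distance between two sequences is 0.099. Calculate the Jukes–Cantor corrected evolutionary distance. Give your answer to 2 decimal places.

d = −(3/4) ln(1 − 4p/3) = −0.75 ln(1 − 0.132) = −0.75 ln(0.868)
  = −0.75 × (-0.141564) = 0.106173 substitutions/site.

0.11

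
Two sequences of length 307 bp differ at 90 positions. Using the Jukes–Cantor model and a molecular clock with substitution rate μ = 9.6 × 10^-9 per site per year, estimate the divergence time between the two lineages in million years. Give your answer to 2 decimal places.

p = 90/307 ≈ 0.29316.
d = −(3/4) ln(1 − 4p/3) = −0.75 ln(1 − 0.39088) = −0.75 ln(0.60912)
  = −0.75 × (-0.495740) = 0.371805 substitutions/site.
Under a molecular clock d = 2μt, so t = d/(2μ) = 0.371805 / (2 × 9.6 × 10^-9) = 19.36 million years.

19.36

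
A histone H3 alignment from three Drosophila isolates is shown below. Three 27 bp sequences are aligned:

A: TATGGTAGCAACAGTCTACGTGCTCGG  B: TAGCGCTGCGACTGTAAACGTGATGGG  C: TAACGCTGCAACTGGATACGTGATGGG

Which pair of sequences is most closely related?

B and C

A–B: 10/27 differ, p = 0.370, d = 0.511.
A–C: 9/27 differ, p = 0.333, d = 0.441.
B–C: 4/27 differ, p = 0.148, d = 0.165.
The smallest distance is between B and C.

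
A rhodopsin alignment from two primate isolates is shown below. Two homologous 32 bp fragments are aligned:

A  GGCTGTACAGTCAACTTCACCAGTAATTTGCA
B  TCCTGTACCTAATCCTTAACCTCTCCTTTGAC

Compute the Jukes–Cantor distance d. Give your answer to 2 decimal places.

The sequences differ at 15 of 32 sites, so p = 15/32 = 0.46875.
d = −(3/4) ln(1 − 4p/3) = −0.75 ln(1 − 0.625) = −0.75 ln(0.375)
  = −0.75 × (-0.980829) = 0.735622 substitutions/site.

0.74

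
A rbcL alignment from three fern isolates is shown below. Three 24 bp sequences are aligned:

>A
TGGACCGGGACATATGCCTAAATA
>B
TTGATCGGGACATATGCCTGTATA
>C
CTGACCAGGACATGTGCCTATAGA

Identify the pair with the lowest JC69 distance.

A and B

A–B: 4/24 differ, p = 0.167, d = 0.188.
A–C: 6/24 differ, p = 0.250, d = 0.304.
B–C: 6/24 differ, p = 0.250, d = 0.304.
The smallest distance is between A and B.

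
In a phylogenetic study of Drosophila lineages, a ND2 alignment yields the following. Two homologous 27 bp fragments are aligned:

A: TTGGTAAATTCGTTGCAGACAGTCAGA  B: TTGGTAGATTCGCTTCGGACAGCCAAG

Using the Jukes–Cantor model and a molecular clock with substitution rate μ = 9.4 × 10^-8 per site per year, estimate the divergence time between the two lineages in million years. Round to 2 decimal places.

1.69

The sequences differ at 7 of 27 sites (7, 13, 15, 17, 23, 26, 27), so p = 7/27 ≈ 0.259259.
d = −(3/4) ln(1 − 4p/3) = −0.75 ln(1 − 0.345679) = −0.75 ln(0.654321)
  = −0.75 × (-0.424157) = 0.318118 substitutions/site.
Under a molecular clock d = 2μt, so t = d/(2μ) = 0.318118 / (2 × 9.4 × 10^-8) = 1.69 million years.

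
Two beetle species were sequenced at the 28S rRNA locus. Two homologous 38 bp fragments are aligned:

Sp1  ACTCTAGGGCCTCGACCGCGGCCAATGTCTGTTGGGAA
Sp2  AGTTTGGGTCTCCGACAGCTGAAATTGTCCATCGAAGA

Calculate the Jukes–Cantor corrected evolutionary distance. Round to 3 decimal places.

0.681

The sequences differ at 17 of 38 sites, so p = 17/38 ≈ 0.447368.
d = −(3/4) ln(1 − 4p/3) = −0.75 ln(1 − 0.596491) = −0.75 ln(0.403509)
  = −0.75 × (-0.907556) = 0.680667 substitutions/site.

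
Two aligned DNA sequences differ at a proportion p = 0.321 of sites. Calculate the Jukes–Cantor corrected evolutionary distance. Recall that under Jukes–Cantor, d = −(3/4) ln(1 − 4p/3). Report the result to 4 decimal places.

d = −(3/4) ln(1 − 4p/3) = −0.75 ln(1 − 0.428) = −0.75 ln(0.572)
  = −0.75 × (-0.558616) = 0.418962 substitutions/site.

0.4190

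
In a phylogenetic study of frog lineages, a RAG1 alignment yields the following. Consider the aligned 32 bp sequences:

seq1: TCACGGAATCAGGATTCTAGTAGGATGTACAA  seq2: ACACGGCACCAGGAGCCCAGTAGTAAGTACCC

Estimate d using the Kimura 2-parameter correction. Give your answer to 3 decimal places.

Of 32 sites, 3 differences are transitions and 7 are transversions, so P = 3/32 = 0.09375 and Q = 7/32 = 0.21875.
Under the Kimura two-parameter model, d = −½ ln(1 − 2P − Q) − ¼ ln(1 − 2Q).
1 − 2P − Q = 0.59375, giving −½ ln(0.59375) = 0.260648.
1 − 2Q = 0.5625, giving −¼ ln(0.5625) = 0.143841.
d = 0.260648 + 0.143841 = 0.404489.

0.404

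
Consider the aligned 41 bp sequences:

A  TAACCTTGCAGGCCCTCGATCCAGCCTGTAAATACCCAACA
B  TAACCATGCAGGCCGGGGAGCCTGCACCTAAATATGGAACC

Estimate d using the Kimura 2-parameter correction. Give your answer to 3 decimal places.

Of 41 sites, 2 differences are transitions and 11 are transversions, so P = 2/41 ≈ 0.04878 and Q = 11/41 ≈ 0.268293.
Under the Kimura two-parameter model, d = −½ ln(1 − 2P − Q) − ¼ ln(1 − 2Q).
1 − 2P − Q = 0.634147, giving −½ ln(0.634147) = 0.227737.
1 − 2Q = 0.463414, giving −¼ ln(0.463414) = 0.192284.
d = 0.227737 + 0.192284 = 0.420021.

0.420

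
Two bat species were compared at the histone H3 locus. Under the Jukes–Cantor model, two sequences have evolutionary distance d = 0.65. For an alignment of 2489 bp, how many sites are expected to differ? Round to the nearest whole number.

Invert JC69: p = (3/4)(1 − e^(−4d/3)) = 0.75 × (1 − e^(-0.866667)) = 0.75 × (1 − 0.420350) = 0.434738.
Expected differing sites = pL ≈ 0.434738 × 2489 = 1082.062882 ≈ 1082.

1082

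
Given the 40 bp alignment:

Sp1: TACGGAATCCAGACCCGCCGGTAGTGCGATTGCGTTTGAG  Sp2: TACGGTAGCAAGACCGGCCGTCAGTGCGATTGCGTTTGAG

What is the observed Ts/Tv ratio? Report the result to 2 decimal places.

Transitions are A↔G and C↔T; transversions are all other mismatches.
Transitions: 1. Transversions: 5.
R = 1/5 = 0.20.

0.20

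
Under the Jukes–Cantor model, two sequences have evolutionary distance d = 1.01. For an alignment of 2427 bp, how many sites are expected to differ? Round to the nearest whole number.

1347

Invert JC69: p = (3/4)(1 − e^(−4d/3)) = 0.75 × (1 − e^(-1.346667)) = 0.75 × (1 − 0.260106) = 0.554921.
Expected differing sites = pL ≈ 0.554921 × 2427 = 1346.793267 ≈ 1347.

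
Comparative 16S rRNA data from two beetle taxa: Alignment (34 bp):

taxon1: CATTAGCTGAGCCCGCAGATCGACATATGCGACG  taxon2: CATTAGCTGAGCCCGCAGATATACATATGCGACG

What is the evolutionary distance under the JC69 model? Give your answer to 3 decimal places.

0.061

The sequences differ at 2 of 34 sites (21, 22), so p = 2/34 ≈ 0.058824.
d = −(3/4) ln(1 − 4p/3) = −0.75 ln(1 − 0.078432) = −0.75 ln(0.921568)
  = −0.75 × (-0.081679) = 0.061259 substitutions/site.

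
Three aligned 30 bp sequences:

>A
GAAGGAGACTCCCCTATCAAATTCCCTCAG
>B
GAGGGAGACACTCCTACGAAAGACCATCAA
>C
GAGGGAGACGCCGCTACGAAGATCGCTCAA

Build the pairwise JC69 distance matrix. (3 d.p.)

d(A,B) = 0.383, d(A,C) = 0.383, d(B,C) = 0.330

A–B: 9/30 sites differ → p = 0.3, d = −0.75 ln(1 − 0.4) = 0.383119 ≈ 0.383.
A–C: 9/30 sites differ → p = 0.3, d = −0.75 ln(1 − 0.4) = 0.383119 ≈ 0.383.
B–C: 8/30 sites differ → p ≈ 0.266667, d = −0.75 ln(1 − 0.355556) = 0.329526 ≈ 0.330.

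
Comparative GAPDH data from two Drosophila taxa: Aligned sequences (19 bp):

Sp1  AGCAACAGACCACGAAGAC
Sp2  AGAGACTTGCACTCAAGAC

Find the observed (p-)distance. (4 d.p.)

The sequences differ at 9 of 19 positions (sites 3, 4, 7, 8, 9, 11, 12, 13, 14).
p = 9/19 = 0.473684… ≈ 0.4737 (to 4 d.p.).

0.4737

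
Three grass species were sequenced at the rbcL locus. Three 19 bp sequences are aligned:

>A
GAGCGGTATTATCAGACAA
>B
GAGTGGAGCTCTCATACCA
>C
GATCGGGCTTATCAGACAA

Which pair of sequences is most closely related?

A and C

A–B: 7/19 differ, p = 0.368, d = 0.507.
A–C: 3/19 differ, p = 0.158, d = 0.177.
B–C: 8/19 differ, p = 0.421, d = 0.618.
The smallest distance is between A and C.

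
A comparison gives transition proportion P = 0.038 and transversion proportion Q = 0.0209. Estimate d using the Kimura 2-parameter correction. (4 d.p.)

0.0616

Under the Kimura two-parameter model, d = −½ ln(1 − 2P − Q) − ¼ ln(1 − 2Q).
1 − 2P − Q = 0.9031, giving −½ ln(0.9031) = 0.050961.
1 − 2Q = 0.9582, giving −¼ ln(0.9582) = 0.010675.
d = 0.050961 + 0.010675 = 0.061636.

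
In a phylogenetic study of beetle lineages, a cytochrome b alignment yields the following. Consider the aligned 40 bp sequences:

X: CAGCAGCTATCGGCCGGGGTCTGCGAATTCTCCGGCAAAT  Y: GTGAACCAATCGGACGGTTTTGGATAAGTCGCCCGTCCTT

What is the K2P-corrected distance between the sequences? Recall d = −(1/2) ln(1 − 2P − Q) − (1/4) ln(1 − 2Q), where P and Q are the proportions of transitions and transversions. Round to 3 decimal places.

0.847

Of 40 sites, 2 differences are transitions and 17 are transversions, so P = 2/40 = 0.05 and Q = 17/40 = 0.425.
Under the Kimura two-parameter model, d = −½ ln(1 − 2P − Q) − ¼ ln(1 − 2Q).
1 − 2P − Q = 0.475, giving −½ ln(0.475) = 0.372220.
1 − 2Q = 0.15, giving −¼ ln(0.15) = 0.474280.
d = 0.372220 + 0.474280 = 0.846500.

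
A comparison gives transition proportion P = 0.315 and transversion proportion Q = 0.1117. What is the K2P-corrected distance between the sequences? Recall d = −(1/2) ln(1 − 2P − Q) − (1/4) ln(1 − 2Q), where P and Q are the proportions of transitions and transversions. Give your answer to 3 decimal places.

Under the Kimura two-parameter model, d = −½ ln(1 − 2P − Q) − ¼ ln(1 − 2Q).
1 − 2P − Q = 0.2583, giving −½ ln(0.2583) = 0.676817.
1 − 2Q = 0.7766, giving −¼ ln(0.7766) = 0.063207.
d = 0.676817 + 0.063207 = 0.740024.

0.740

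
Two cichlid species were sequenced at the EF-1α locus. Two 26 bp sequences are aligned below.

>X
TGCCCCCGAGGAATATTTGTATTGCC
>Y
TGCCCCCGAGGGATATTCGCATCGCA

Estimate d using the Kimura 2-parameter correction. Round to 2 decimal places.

Of 26 sites, 4 differences are transitions and 1 are transversions, so P = 4/26 ≈ 0.153846 and Q = 1/26 ≈ 0.038462.
Under the Kimura two-parameter model, d = −½ ln(1 − 2P − Q) − ¼ ln(1 − 2Q).
1 − 2P − Q = 0.653846, giving −½ ln(0.653846) = 0.212442.
1 − 2Q = 0.923076, giving −¼ ln(0.923076) = 0.020011.
d = 0.212442 + 0.020011 = 0.232453.

0.23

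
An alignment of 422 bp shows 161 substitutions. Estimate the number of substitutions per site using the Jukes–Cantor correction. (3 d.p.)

p = 161/422 ≈ 0.381517.
d = −(3/4) ln(1 − 4p/3) = −0.75 ln(1 − 0.508689) = −0.75 ln(0.491311)
  = −0.75 × (-0.710678) = 0.533009 substitutions/site.

0.533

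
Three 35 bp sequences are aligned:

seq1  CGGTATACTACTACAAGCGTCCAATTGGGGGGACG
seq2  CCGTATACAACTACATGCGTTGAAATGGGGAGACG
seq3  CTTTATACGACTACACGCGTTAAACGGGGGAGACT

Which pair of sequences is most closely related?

seq1–seq2: 7/35 differ, p = 0.200, d = 0.233.
seq1–seq3: 10/35 differ, p = 0.286, d = 0.360.
seq2–seq3: 8/35 differ, p = 0.229, d = 0.273.
The smallest distance is between seq1 and seq2.

seq1 and seq2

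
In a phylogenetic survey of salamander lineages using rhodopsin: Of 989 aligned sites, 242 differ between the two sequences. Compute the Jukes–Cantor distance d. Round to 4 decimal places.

p = 242/989 ≈ 0.244692.
d = −(3/4) ln(1 − 4p/3) = −0.75 ln(1 − 0.326256) = −0.75 ln(0.673744)
  = −0.75 × (-0.394905) = 0.296179 substitutions/site.

0.2962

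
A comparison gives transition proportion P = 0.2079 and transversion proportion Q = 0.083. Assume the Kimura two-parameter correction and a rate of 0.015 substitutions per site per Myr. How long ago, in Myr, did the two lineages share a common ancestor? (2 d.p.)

Under the Kimura two-parameter model, d = −½ ln(1 − 2P − Q) − ¼ ln(1 − 2Q).
1 − 2P − Q = 0.5012, giving −½ ln(0.5012) = 0.345375.
1 − 2Q = 0.834, giving −¼ ln(0.834) = 0.045380.
d = 0.345375 + 0.045380 = 0.390755.
Under a molecular clock d = 2μt, so t = d/(2μ) = 0.390755 / (2 × 0.015) = 13.03 Myr.

13.03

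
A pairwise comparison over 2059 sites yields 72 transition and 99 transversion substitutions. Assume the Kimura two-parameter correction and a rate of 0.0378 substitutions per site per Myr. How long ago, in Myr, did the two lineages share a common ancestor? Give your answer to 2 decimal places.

P = 72/2059 ≈ 0.034968 and Q = 99/2059 ≈ 0.048082.
Under the Kimura two-parameter model, d = −½ ln(1 − 2P − Q) − ¼ ln(1 − 2Q).
1 − 2P − Q = 0.881982, giving −½ ln(0.881982) = 0.062792.
1 − 2Q = 0.903836, giving −¼ ln(0.903836) = 0.025277.
d = 0.062792 + 0.025277 = 0.088069.
Under a molecular clock d = 2μt, so t = d/(2μ) = 0.088069 / (2 × 0.0378) = 1.16 Myr.

1.16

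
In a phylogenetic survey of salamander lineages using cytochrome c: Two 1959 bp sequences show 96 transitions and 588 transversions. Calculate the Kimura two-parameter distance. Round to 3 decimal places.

P = 96/1959 ≈ 0.049005 and Q = 588/1959 ≈ 0.300153.
Under the Kimura two-parameter model, d = −½ ln(1 − 2P − Q) − ¼ ln(1 − 2Q).
1 − 2P − Q = 0.601837, giving −½ ln(0.601837) = 0.253884.
1 − 2Q = 0.399694, giving −¼ ln(0.399694) = 0.229264.
d = 0.253884 + 0.229264 = 0.483148.

0.483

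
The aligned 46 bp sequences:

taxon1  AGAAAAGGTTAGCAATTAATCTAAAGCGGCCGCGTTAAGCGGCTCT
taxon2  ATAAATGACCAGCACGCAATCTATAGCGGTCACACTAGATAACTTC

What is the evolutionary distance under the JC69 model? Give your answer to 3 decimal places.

0.650

The sequences differ at 20 of 46 sites, so p = 20/46 ≈ 0.434783.
d = −(3/4) ln(1 − 4p/3) = −0.75 ln(1 − 0.579711) = −0.75 ln(0.420289)
  = −0.75 × (-0.866813) = 0.650110 substitutions/site.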